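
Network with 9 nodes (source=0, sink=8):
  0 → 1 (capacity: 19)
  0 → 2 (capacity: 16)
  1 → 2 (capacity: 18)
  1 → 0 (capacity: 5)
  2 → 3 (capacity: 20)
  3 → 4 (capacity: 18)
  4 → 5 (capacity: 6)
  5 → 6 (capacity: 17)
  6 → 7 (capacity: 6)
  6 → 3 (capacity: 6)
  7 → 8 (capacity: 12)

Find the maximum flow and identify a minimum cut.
Max flow = 6, Min cut edges: (6,7)

Maximum flow: 6
Minimum cut: (6,7)
Partition: S = [0, 1, 2, 3, 4, 5, 6], T = [7, 8]

Max-flow min-cut theorem verified: both equal 6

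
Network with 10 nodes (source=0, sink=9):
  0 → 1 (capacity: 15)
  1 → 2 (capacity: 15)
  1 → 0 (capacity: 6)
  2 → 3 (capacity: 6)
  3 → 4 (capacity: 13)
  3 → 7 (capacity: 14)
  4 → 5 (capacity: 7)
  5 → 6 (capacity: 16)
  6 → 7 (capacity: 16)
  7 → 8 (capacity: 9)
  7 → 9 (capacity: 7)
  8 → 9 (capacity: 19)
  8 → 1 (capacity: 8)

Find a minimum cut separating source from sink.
Min cut value = 6, edges: (2,3)

Min cut value: 6
Partition: S = [0, 1, 2], T = [3, 4, 5, 6, 7, 8, 9]
Cut edges: (2,3)

By max-flow min-cut theorem, max flow = min cut = 6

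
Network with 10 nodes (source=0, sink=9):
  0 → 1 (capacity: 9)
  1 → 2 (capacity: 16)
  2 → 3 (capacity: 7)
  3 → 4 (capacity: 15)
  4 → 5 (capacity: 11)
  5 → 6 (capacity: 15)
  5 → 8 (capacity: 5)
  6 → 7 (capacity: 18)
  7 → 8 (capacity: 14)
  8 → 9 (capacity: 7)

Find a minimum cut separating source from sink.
Min cut value = 7, edges: (8,9)

Min cut value: 7
Partition: S = [0, 1, 2, 3, 4, 5, 6, 7, 8], T = [9]
Cut edges: (8,9)

By max-flow min-cut theorem, max flow = min cut = 7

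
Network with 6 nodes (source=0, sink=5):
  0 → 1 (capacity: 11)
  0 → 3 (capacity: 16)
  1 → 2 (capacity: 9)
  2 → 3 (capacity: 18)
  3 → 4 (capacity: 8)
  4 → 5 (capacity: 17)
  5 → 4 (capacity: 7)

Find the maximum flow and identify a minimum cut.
Max flow = 8, Min cut edges: (3,4)

Maximum flow: 8
Minimum cut: (3,4)
Partition: S = [0, 1, 2, 3], T = [4, 5]

Max-flow min-cut theorem verified: both equal 8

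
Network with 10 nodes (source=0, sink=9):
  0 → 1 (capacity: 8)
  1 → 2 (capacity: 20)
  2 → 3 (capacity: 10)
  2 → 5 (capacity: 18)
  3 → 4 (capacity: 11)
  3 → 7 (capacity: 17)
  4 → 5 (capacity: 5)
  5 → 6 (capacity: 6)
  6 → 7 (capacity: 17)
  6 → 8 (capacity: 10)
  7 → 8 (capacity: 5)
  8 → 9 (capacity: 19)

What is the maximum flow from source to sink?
Maximum flow = 8

Max flow: 8

Flow assignment:
  0 → 1: 8/8
  1 → 2: 8/20
  2 → 3: 5/10
  2 → 5: 3/18
  3 → 7: 5/17
  5 → 6: 3/6
  6 → 8: 3/10
  7 → 8: 5/5
  8 → 9: 8/19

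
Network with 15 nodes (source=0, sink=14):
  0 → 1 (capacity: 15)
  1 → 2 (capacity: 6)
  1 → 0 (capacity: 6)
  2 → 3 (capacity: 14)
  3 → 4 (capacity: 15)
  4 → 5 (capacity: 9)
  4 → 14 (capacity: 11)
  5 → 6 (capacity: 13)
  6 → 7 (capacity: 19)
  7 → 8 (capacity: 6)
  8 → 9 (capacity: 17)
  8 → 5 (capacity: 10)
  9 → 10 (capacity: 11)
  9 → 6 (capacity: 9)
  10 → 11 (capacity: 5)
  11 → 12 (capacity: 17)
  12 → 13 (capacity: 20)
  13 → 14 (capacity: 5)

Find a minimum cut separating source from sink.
Min cut value = 6, edges: (1,2)

Min cut value: 6
Partition: S = [0, 1], T = [2, 3, 4, 5, 6, 7, 8, 9, 10, 11, 12, 13, 14]
Cut edges: (1,2)

By max-flow min-cut theorem, max flow = min cut = 6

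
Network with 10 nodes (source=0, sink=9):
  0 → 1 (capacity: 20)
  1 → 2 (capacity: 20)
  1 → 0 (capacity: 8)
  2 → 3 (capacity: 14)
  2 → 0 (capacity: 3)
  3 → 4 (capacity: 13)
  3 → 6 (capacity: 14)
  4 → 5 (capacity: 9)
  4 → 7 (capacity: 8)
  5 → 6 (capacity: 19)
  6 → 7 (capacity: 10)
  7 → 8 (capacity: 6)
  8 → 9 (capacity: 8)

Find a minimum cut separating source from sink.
Min cut value = 6, edges: (7,8)

Min cut value: 6
Partition: S = [0, 1, 2, 3, 4, 5, 6, 7], T = [8, 9]
Cut edges: (7,8)

By max-flow min-cut theorem, max flow = min cut = 6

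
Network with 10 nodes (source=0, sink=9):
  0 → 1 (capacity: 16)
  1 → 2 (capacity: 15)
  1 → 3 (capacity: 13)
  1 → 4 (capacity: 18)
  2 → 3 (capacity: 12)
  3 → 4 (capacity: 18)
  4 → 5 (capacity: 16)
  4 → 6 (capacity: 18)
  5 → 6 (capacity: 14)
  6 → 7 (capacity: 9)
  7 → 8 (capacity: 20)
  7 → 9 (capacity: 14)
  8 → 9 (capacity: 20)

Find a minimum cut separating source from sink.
Min cut value = 9, edges: (6,7)

Min cut value: 9
Partition: S = [0, 1, 2, 3, 4, 5, 6], T = [7, 8, 9]
Cut edges: (6,7)

By max-flow min-cut theorem, max flow = min cut = 9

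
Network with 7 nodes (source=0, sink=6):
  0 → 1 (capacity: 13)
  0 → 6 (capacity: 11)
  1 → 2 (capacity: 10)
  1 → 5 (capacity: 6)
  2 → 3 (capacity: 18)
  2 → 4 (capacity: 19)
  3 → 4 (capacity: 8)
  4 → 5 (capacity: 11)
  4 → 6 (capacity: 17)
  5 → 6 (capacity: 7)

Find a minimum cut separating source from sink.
Min cut value = 24, edges: (0,1), (0,6)

Min cut value: 24
Partition: S = [0], T = [1, 2, 3, 4, 5, 6]
Cut edges: (0,1), (0,6)

By max-flow min-cut theorem, max flow = min cut = 24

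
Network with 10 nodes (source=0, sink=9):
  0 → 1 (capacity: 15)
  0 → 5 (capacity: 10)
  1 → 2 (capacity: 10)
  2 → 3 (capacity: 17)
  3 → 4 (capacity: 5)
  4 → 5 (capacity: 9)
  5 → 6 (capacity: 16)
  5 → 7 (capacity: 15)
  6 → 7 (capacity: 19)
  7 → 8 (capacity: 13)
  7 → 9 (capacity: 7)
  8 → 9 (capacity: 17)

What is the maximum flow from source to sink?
Maximum flow = 15

Max flow: 15

Flow assignment:
  0 → 1: 5/15
  0 → 5: 10/10
  1 → 2: 5/10
  2 → 3: 5/17
  3 → 4: 5/5
  4 → 5: 5/9
  5 → 7: 15/15
  7 → 8: 8/13
  7 → 9: 7/7
  8 → 9: 8/17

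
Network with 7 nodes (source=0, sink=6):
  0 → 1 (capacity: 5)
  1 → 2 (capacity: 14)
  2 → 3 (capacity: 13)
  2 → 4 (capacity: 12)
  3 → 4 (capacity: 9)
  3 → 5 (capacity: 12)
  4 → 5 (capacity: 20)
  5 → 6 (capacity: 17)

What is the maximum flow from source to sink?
Maximum flow = 5

Max flow: 5

Flow assignment:
  0 → 1: 5/5
  1 → 2: 5/14
  2 → 3: 5/13
  3 → 5: 5/12
  5 → 6: 5/17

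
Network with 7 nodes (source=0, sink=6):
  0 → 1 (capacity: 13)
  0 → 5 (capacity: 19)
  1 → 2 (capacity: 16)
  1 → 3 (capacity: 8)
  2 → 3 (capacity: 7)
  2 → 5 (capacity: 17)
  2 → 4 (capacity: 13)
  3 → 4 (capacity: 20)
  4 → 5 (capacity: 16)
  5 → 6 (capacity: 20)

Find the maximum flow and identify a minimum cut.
Max flow = 20, Min cut edges: (5,6)

Maximum flow: 20
Minimum cut: (5,6)
Partition: S = [0, 1, 2, 3, 4, 5], T = [6]

Max-flow min-cut theorem verified: both equal 20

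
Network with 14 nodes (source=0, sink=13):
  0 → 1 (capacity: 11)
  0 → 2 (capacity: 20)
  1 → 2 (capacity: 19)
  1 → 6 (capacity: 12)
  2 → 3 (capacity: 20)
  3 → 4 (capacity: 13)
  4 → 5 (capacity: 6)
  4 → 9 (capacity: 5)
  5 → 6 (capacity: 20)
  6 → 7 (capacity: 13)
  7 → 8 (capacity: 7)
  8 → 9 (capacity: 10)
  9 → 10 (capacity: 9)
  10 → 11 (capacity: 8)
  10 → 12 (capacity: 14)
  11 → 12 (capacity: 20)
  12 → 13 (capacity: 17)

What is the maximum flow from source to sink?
Maximum flow = 9

Max flow: 9

Flow assignment:
  0 → 1: 4/11
  0 → 2: 5/20
  1 → 6: 4/12
  2 → 3: 5/20
  3 → 4: 5/13
  4 → 9: 5/5
  6 → 7: 4/13
  7 → 8: 4/7
  8 → 9: 4/10
  9 → 10: 9/9
  10 → 12: 9/14
  12 → 13: 9/17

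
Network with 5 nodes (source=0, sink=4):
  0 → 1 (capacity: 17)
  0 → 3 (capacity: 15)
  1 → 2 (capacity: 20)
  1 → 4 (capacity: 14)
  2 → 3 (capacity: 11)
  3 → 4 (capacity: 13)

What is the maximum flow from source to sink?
Maximum flow = 27

Max flow: 27

Flow assignment:
  0 → 1: 17/17
  0 → 3: 10/15
  1 → 2: 3/20
  1 → 4: 14/14
  2 → 3: 3/11
  3 → 4: 13/13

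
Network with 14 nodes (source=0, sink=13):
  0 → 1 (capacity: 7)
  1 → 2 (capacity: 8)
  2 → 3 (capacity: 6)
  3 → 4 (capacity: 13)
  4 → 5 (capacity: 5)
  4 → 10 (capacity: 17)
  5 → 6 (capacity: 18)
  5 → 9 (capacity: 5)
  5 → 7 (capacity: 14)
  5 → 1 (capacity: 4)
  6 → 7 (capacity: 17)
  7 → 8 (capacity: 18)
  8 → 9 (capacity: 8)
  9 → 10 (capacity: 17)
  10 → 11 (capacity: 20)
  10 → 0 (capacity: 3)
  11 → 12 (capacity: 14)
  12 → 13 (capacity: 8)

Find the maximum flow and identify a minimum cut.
Max flow = 6, Min cut edges: (2,3)

Maximum flow: 6
Minimum cut: (2,3)
Partition: S = [0, 1, 2], T = [3, 4, 5, 6, 7, 8, 9, 10, 11, 12, 13]

Max-flow min-cut theorem verified: both equal 6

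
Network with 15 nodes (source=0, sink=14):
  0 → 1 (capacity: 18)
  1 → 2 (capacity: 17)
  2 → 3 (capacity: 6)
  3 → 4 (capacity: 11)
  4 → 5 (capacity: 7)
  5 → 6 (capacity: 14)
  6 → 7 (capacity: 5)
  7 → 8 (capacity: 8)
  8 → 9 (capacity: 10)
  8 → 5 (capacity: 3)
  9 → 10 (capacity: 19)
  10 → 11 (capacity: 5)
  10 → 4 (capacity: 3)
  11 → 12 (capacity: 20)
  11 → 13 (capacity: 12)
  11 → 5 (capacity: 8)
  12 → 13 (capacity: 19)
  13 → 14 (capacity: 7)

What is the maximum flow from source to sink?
Maximum flow = 5

Max flow: 5

Flow assignment:
  0 → 1: 5/18
  1 → 2: 5/17
  2 → 3: 5/6
  3 → 4: 5/11
  4 → 5: 5/7
  5 → 6: 5/14
  6 → 7: 5/5
  7 → 8: 5/8
  8 → 9: 5/10
  9 → 10: 5/19
  10 → 11: 5/5
  11 → 13: 5/12
  13 → 14: 5/7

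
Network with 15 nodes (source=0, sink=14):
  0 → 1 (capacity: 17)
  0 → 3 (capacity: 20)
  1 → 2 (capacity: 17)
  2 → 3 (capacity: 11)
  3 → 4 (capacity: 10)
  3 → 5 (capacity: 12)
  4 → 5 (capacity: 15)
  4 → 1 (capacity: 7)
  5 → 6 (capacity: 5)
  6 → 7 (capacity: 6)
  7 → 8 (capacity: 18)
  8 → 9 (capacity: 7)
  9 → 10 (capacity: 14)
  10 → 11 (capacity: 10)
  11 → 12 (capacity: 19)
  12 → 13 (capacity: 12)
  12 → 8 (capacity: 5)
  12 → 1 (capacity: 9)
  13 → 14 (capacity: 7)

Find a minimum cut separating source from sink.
Min cut value = 5, edges: (5,6)

Min cut value: 5
Partition: S = [0, 1, 2, 3, 4, 5], T = [6, 7, 8, 9, 10, 11, 12, 13, 14]
Cut edges: (5,6)

By max-flow min-cut theorem, max flow = min cut = 5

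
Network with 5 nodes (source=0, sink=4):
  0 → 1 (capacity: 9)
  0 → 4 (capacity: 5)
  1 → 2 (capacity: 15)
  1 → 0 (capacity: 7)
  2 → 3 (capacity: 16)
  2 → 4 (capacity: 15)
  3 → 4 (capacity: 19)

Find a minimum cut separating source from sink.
Min cut value = 14, edges: (0,1), (0,4)

Min cut value: 14
Partition: S = [0], T = [1, 2, 3, 4]
Cut edges: (0,1), (0,4)

By max-flow min-cut theorem, max flow = min cut = 14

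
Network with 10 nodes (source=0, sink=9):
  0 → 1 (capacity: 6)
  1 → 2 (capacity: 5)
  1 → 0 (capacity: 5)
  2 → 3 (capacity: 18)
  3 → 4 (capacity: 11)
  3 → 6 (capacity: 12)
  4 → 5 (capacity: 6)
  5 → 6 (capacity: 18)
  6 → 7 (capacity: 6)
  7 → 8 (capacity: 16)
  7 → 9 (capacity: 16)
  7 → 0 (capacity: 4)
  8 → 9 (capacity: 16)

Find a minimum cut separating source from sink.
Min cut value = 5, edges: (1,2)

Min cut value: 5
Partition: S = [0, 1], T = [2, 3, 4, 5, 6, 7, 8, 9]
Cut edges: (1,2)

By max-flow min-cut theorem, max flow = min cut = 5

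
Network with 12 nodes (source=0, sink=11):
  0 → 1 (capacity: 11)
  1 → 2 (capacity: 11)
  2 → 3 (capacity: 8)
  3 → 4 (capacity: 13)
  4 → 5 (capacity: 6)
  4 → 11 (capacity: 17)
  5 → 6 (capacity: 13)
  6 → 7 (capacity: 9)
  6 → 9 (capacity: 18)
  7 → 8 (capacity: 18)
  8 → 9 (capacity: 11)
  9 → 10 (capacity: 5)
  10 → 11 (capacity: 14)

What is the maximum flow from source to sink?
Maximum flow = 8

Max flow: 8

Flow assignment:
  0 → 1: 8/11
  1 → 2: 8/11
  2 → 3: 8/8
  3 → 4: 8/13
  4 → 11: 8/17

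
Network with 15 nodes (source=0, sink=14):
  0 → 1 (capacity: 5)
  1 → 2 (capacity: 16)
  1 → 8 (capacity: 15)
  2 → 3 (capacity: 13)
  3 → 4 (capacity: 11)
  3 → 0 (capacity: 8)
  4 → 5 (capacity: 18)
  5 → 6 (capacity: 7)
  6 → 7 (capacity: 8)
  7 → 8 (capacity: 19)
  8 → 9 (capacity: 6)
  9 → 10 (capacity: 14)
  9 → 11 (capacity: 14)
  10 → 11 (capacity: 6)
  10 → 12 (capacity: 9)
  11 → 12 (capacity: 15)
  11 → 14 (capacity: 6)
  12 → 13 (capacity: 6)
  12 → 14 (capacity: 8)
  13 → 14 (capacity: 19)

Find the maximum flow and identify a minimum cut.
Max flow = 5, Min cut edges: (0,1)

Maximum flow: 5
Minimum cut: (0,1)
Partition: S = [0], T = [1, 2, 3, 4, 5, 6, 7, 8, 9, 10, 11, 12, 13, 14]

Max-flow min-cut theorem verified: both equal 5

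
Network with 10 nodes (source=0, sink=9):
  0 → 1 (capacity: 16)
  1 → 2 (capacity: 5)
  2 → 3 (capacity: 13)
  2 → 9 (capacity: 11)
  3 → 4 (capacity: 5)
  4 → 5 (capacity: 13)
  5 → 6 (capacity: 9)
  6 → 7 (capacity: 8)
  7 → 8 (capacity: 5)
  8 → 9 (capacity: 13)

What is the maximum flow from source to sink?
Maximum flow = 5

Max flow: 5

Flow assignment:
  0 → 1: 5/16
  1 → 2: 5/5
  2 → 9: 5/11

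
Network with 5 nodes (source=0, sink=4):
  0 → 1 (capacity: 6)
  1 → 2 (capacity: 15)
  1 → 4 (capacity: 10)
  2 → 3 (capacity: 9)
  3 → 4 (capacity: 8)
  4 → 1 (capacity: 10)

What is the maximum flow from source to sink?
Maximum flow = 6

Max flow: 6

Flow assignment:
  0 → 1: 6/6
  1 → 4: 6/10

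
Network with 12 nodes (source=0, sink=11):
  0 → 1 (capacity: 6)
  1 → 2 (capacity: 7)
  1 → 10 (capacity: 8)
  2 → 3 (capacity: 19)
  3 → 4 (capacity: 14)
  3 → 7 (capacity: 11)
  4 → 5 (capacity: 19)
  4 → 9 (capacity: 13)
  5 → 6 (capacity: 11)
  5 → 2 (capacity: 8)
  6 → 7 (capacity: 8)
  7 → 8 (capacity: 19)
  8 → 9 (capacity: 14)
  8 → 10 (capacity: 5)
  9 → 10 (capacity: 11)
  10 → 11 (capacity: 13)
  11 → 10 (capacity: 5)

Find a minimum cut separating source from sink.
Min cut value = 6, edges: (0,1)

Min cut value: 6
Partition: S = [0], T = [1, 2, 3, 4, 5, 6, 7, 8, 9, 10, 11]
Cut edges: (0,1)

By max-flow min-cut theorem, max flow = min cut = 6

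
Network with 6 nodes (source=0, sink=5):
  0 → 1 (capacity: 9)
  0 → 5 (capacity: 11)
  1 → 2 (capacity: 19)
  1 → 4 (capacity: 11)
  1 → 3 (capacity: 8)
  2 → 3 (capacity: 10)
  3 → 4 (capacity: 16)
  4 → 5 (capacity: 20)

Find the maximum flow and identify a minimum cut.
Max flow = 20, Min cut edges: (0,1), (0,5)

Maximum flow: 20
Minimum cut: (0,1), (0,5)
Partition: S = [0], T = [1, 2, 3, 4, 5]

Max-flow min-cut theorem verified: both equal 20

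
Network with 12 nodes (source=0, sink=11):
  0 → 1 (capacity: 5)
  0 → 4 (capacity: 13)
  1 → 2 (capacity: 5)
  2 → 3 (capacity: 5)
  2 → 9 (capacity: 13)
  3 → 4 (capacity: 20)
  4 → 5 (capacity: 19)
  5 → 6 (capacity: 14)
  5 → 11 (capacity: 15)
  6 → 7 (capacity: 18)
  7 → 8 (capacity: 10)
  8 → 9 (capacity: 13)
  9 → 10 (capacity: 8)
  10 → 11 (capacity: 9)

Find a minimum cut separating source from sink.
Min cut value = 18, edges: (0,4), (1,2)

Min cut value: 18
Partition: S = [0, 1], T = [2, 3, 4, 5, 6, 7, 8, 9, 10, 11]
Cut edges: (0,4), (1,2)

By max-flow min-cut theorem, max flow = min cut = 18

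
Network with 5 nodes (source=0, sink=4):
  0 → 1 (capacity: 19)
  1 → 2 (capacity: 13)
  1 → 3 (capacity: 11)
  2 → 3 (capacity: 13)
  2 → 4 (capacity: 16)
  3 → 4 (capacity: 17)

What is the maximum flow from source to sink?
Maximum flow = 19

Max flow: 19

Flow assignment:
  0 → 1: 19/19
  1 → 2: 13/13
  1 → 3: 6/11
  2 → 4: 13/16
  3 → 4: 6/17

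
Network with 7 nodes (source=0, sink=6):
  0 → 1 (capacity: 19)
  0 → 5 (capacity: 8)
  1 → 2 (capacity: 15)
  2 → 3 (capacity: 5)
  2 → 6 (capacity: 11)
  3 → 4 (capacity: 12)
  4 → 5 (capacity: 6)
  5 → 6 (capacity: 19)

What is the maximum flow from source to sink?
Maximum flow = 23

Max flow: 23

Flow assignment:
  0 → 1: 15/19
  0 → 5: 8/8
  1 → 2: 15/15
  2 → 3: 4/5
  2 → 6: 11/11
  3 → 4: 4/12
  4 → 5: 4/6
  5 → 6: 12/19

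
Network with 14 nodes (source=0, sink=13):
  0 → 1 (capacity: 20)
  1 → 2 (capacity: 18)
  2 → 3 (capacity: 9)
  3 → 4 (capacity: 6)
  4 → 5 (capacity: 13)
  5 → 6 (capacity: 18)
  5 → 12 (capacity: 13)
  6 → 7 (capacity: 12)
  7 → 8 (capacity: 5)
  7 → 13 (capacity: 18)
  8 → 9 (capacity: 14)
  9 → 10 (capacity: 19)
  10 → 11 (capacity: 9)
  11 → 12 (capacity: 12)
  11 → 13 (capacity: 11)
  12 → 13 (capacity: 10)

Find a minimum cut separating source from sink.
Min cut value = 6, edges: (3,4)

Min cut value: 6
Partition: S = [0, 1, 2, 3], T = [4, 5, 6, 7, 8, 9, 10, 11, 12, 13]
Cut edges: (3,4)

By max-flow min-cut theorem, max flow = min cut = 6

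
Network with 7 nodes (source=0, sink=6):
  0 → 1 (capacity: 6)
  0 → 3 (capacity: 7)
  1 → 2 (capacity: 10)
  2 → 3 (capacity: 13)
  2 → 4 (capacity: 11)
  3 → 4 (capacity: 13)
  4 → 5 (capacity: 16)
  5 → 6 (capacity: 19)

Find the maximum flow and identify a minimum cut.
Max flow = 13, Min cut edges: (0,1), (0,3)

Maximum flow: 13
Minimum cut: (0,1), (0,3)
Partition: S = [0], T = [1, 2, 3, 4, 5, 6]

Max-flow min-cut theorem verified: both equal 13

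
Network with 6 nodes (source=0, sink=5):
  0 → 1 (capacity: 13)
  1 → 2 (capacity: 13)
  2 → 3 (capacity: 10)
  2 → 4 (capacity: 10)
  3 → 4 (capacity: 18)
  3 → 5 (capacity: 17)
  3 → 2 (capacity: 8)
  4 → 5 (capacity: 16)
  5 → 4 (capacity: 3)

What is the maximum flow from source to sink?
Maximum flow = 13

Max flow: 13

Flow assignment:
  0 → 1: 13/13
  1 → 2: 13/13
  2 → 3: 10/10
  2 → 4: 3/10
  3 → 5: 10/17
  4 → 5: 3/16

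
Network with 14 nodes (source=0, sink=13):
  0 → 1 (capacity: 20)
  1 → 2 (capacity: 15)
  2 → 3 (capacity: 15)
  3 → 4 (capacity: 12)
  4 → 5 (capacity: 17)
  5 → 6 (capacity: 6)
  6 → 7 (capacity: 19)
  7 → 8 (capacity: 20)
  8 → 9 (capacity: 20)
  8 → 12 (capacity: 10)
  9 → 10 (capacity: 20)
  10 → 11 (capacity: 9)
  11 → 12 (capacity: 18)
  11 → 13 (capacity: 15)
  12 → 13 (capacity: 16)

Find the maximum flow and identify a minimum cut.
Max flow = 6, Min cut edges: (5,6)

Maximum flow: 6
Minimum cut: (5,6)
Partition: S = [0, 1, 2, 3, 4, 5], T = [6, 7, 8, 9, 10, 11, 12, 13]

Max-flow min-cut theorem verified: both equal 6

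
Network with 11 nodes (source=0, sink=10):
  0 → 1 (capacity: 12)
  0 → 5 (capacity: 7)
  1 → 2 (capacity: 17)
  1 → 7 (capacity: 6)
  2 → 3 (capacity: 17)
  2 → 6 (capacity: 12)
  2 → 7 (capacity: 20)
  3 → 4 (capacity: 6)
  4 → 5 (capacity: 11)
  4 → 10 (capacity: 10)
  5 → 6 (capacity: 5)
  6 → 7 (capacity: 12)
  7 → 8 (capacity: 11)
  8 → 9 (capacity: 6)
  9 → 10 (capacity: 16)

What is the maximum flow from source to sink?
Maximum flow = 12

Max flow: 12

Flow assignment:
  0 → 1: 7/12
  0 → 5: 5/7
  1 → 2: 7/17
  2 → 3: 6/17
  2 → 7: 1/20
  3 → 4: 6/6
  4 → 10: 6/10
  5 → 6: 5/5
  6 → 7: 5/12
  7 → 8: 6/11
  8 → 9: 6/6
  9 → 10: 6/16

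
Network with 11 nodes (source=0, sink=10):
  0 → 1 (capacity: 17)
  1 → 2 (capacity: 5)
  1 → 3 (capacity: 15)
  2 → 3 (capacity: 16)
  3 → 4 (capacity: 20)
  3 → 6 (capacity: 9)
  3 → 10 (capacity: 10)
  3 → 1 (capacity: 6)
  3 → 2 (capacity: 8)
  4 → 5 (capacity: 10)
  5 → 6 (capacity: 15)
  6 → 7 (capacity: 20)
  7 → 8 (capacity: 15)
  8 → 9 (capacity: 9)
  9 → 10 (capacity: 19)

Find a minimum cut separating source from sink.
Min cut value = 17, edges: (0,1)

Min cut value: 17
Partition: S = [0], T = [1, 2, 3, 4, 5, 6, 7, 8, 9, 10]
Cut edges: (0,1)

By max-flow min-cut theorem, max flow = min cut = 17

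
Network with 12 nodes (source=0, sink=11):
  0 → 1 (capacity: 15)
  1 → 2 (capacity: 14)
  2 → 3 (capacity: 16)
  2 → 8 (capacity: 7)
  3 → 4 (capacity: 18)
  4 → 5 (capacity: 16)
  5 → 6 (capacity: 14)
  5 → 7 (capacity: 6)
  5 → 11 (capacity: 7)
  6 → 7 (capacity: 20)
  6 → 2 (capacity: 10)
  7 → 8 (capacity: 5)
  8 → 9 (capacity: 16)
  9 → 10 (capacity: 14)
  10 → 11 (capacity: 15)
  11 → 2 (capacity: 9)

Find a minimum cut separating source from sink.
Min cut value = 14, edges: (1,2)

Min cut value: 14
Partition: S = [0, 1], T = [2, 3, 4, 5, 6, 7, 8, 9, 10, 11]
Cut edges: (1,2)

By max-flow min-cut theorem, max flow = min cut = 14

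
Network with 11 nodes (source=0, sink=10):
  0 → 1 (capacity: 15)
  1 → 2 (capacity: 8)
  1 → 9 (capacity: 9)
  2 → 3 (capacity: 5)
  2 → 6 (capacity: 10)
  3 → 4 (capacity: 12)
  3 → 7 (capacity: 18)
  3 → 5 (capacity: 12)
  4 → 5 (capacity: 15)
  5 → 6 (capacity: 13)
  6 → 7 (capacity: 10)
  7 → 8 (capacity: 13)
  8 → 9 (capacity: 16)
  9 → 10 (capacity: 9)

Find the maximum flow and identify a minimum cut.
Max flow = 9, Min cut edges: (9,10)

Maximum flow: 9
Minimum cut: (9,10)
Partition: S = [0, 1, 2, 3, 4, 5, 6, 7, 8, 9], T = [10]

Max-flow min-cut theorem verified: both equal 9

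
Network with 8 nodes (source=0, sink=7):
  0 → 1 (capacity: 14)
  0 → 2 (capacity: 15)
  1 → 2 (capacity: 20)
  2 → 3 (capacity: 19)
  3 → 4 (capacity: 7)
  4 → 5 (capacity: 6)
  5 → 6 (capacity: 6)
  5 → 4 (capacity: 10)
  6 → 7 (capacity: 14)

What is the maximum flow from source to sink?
Maximum flow = 6

Max flow: 6

Flow assignment:
  0 → 1: 6/14
  1 → 2: 6/20
  2 → 3: 6/19
  3 → 4: 6/7
  4 → 5: 6/6
  5 → 6: 6/6
  6 → 7: 6/14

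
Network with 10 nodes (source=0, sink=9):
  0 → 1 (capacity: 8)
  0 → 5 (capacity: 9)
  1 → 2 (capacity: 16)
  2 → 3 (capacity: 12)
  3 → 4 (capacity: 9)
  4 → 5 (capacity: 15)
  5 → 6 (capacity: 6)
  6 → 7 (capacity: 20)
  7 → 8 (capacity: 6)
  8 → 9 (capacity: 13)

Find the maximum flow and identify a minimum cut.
Max flow = 6, Min cut edges: (7,8)

Maximum flow: 6
Minimum cut: (7,8)
Partition: S = [0, 1, 2, 3, 4, 5, 6, 7], T = [8, 9]

Max-flow min-cut theorem verified: both equal 6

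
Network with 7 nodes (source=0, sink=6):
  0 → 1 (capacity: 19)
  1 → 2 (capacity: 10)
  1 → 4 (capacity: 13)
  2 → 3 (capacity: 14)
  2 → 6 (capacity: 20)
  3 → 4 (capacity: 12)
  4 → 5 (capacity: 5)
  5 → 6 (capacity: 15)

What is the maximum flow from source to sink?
Maximum flow = 15

Max flow: 15

Flow assignment:
  0 → 1: 15/19
  1 → 2: 10/10
  1 → 4: 5/13
  2 → 6: 10/20
  4 → 5: 5/5
  5 → 6: 5/15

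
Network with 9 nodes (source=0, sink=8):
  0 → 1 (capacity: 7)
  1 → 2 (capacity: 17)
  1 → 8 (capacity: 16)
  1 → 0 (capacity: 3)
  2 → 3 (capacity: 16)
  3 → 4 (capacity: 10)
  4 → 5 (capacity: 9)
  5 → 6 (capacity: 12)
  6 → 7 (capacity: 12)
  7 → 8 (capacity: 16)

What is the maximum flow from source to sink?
Maximum flow = 7

Max flow: 7

Flow assignment:
  0 → 1: 7/7
  1 → 8: 7/16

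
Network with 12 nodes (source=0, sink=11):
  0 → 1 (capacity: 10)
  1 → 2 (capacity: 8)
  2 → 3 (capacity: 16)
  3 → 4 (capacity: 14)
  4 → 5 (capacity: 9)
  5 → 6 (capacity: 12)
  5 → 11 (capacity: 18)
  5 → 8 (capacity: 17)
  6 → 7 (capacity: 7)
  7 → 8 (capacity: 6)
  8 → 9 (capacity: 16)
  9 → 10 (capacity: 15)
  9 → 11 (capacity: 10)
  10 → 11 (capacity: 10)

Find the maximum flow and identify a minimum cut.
Max flow = 8, Min cut edges: (1,2)

Maximum flow: 8
Minimum cut: (1,2)
Partition: S = [0, 1], T = [2, 3, 4, 5, 6, 7, 8, 9, 10, 11]

Max-flow min-cut theorem verified: both equal 8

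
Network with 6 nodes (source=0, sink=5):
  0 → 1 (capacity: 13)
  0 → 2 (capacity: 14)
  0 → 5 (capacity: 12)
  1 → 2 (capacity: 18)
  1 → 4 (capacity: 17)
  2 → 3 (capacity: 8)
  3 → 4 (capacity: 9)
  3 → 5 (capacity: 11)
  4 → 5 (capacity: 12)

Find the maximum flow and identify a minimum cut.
Max flow = 32, Min cut edges: (0,5), (2,3), (4,5)

Maximum flow: 32
Minimum cut: (0,5), (2,3), (4,5)
Partition: S = [0, 1, 2, 4], T = [3, 5]

Max-flow min-cut theorem verified: both equal 32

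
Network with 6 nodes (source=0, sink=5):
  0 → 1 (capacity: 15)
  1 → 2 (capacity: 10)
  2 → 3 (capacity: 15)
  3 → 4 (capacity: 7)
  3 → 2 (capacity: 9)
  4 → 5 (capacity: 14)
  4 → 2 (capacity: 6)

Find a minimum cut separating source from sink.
Min cut value = 7, edges: (3,4)

Min cut value: 7
Partition: S = [0, 1, 2, 3], T = [4, 5]
Cut edges: (3,4)

By max-flow min-cut theorem, max flow = min cut = 7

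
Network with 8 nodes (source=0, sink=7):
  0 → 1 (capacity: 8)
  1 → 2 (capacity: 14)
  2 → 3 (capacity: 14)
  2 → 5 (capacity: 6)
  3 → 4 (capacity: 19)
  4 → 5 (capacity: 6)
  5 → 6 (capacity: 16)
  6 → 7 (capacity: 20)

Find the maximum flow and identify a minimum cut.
Max flow = 8, Min cut edges: (0,1)

Maximum flow: 8
Minimum cut: (0,1)
Partition: S = [0], T = [1, 2, 3, 4, 5, 6, 7]

Max-flow min-cut theorem verified: both equal 8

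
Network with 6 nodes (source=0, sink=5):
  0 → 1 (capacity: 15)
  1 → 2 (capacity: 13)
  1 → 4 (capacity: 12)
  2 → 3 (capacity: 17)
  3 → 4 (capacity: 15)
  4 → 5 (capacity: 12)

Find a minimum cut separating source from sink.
Min cut value = 12, edges: (4,5)

Min cut value: 12
Partition: S = [0, 1, 2, 3, 4], T = [5]
Cut edges: (4,5)

By max-flow min-cut theorem, max flow = min cut = 12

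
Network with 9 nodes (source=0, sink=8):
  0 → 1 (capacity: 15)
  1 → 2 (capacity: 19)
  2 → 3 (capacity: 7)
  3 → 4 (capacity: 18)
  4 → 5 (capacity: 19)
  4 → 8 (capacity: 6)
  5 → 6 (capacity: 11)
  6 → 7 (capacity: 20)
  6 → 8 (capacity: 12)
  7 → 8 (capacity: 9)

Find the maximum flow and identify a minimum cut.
Max flow = 7, Min cut edges: (2,3)

Maximum flow: 7
Minimum cut: (2,3)
Partition: S = [0, 1, 2], T = [3, 4, 5, 6, 7, 8]

Max-flow min-cut theorem verified: both equal 7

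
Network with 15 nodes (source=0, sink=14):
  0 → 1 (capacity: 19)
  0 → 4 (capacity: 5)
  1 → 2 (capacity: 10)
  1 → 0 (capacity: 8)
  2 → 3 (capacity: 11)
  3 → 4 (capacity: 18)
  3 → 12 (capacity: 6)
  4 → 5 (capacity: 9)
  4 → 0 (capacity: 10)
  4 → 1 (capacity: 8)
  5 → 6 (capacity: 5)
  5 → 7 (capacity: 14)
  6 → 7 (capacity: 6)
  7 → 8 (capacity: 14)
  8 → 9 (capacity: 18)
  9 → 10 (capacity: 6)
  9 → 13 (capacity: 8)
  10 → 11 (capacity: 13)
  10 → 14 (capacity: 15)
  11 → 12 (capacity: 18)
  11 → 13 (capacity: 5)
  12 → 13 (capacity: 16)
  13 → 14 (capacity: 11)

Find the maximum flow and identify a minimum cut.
Max flow = 15, Min cut edges: (3,12), (4,5)

Maximum flow: 15
Minimum cut: (3,12), (4,5)
Partition: S = [0, 1, 2, 3, 4], T = [5, 6, 7, 8, 9, 10, 11, 12, 13, 14]

Max-flow min-cut theorem verified: both equal 15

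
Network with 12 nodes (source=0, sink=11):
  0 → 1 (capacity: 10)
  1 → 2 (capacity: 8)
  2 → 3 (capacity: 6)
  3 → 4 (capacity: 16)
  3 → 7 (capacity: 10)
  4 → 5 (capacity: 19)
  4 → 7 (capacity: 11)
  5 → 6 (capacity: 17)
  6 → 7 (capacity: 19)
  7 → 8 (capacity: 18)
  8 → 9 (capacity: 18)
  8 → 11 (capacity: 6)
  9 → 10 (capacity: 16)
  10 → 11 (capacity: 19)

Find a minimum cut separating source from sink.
Min cut value = 6, edges: (2,3)

Min cut value: 6
Partition: S = [0, 1, 2], T = [3, 4, 5, 6, 7, 8, 9, 10, 11]
Cut edges: (2,3)

By max-flow min-cut theorem, max flow = min cut = 6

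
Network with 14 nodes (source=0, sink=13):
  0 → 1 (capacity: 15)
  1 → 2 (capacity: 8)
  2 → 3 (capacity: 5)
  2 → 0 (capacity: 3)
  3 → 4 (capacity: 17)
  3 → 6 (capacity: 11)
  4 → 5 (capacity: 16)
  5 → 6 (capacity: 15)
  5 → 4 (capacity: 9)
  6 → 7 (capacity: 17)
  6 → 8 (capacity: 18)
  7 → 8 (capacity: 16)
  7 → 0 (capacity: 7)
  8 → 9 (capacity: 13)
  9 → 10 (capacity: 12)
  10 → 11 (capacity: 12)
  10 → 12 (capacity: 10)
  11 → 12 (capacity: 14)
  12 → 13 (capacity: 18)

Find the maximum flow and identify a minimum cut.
Max flow = 5, Min cut edges: (2,3)

Maximum flow: 5
Minimum cut: (2,3)
Partition: S = [0, 1, 2], T = [3, 4, 5, 6, 7, 8, 9, 10, 11, 12, 13]

Max-flow min-cut theorem verified: both equal 5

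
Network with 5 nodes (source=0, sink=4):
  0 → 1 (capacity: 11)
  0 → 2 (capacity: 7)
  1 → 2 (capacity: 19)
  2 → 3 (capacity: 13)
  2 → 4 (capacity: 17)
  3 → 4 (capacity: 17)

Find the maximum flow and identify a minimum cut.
Max flow = 18, Min cut edges: (0,1), (0,2)

Maximum flow: 18
Minimum cut: (0,1), (0,2)
Partition: S = [0], T = [1, 2, 3, 4]

Max-flow min-cut theorem verified: both equal 18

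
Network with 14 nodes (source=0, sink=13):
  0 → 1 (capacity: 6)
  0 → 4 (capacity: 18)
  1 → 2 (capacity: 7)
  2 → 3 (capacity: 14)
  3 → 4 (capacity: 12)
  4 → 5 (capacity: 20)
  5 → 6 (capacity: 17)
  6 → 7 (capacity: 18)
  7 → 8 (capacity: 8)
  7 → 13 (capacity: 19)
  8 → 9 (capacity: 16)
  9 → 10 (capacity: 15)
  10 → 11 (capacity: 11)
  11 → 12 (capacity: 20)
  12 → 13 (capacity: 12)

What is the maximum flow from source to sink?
Maximum flow = 17

Max flow: 17

Flow assignment:
  0 → 1: 6/6
  0 → 4: 11/18
  1 → 2: 6/7
  2 → 3: 6/14
  3 → 4: 6/12
  4 → 5: 17/20
  5 → 6: 17/17
  6 → 7: 17/18
  7 → 13: 17/19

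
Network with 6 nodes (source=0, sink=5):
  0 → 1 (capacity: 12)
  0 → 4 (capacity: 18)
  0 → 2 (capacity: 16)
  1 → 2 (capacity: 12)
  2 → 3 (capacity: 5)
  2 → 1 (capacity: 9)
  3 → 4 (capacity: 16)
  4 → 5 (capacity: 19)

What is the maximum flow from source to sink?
Maximum flow = 19

Max flow: 19

Flow assignment:
  0 → 1: 5/12
  0 → 4: 14/18
  1 → 2: 5/12
  2 → 3: 5/5
  3 → 4: 5/16
  4 → 5: 19/19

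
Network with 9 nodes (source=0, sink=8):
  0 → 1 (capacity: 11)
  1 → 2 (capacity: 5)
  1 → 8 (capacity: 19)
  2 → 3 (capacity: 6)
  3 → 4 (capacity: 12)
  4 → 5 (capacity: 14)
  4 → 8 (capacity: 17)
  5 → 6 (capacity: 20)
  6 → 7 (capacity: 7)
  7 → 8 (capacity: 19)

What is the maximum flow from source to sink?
Maximum flow = 11

Max flow: 11

Flow assignment:
  0 → 1: 11/11
  1 → 8: 11/19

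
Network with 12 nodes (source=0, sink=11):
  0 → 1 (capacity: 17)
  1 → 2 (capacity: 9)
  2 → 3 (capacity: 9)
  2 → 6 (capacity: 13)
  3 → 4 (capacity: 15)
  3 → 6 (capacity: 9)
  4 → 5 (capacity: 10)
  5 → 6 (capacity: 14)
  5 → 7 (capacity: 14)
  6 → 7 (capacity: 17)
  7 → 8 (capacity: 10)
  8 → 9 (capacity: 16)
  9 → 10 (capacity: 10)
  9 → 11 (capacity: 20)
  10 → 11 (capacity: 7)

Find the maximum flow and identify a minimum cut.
Max flow = 9, Min cut edges: (1,2)

Maximum flow: 9
Minimum cut: (1,2)
Partition: S = [0, 1], T = [2, 3, 4, 5, 6, 7, 8, 9, 10, 11]

Max-flow min-cut theorem verified: both equal 9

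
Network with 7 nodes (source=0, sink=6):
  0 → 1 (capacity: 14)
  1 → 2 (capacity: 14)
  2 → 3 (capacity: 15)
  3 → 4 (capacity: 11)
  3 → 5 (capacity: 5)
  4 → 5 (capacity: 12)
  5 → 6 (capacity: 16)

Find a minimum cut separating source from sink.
Min cut value = 14, edges: (1,2)

Min cut value: 14
Partition: S = [0, 1], T = [2, 3, 4, 5, 6]
Cut edges: (1,2)

By max-flow min-cut theorem, max flow = min cut = 14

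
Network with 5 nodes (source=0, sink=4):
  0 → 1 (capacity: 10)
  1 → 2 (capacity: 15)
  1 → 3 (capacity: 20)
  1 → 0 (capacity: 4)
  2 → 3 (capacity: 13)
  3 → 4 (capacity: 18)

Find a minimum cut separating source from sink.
Min cut value = 10, edges: (0,1)

Min cut value: 10
Partition: S = [0], T = [1, 2, 3, 4]
Cut edges: (0,1)

By max-flow min-cut theorem, max flow = min cut = 10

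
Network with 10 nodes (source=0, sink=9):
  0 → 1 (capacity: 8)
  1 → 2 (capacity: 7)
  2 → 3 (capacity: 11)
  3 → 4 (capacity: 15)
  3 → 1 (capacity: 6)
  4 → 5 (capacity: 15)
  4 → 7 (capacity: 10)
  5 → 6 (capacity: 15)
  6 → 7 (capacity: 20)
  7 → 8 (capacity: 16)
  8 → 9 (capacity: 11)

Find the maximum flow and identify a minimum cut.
Max flow = 7, Min cut edges: (1,2)

Maximum flow: 7
Minimum cut: (1,2)
Partition: S = [0, 1], T = [2, 3, 4, 5, 6, 7, 8, 9]

Max-flow min-cut theorem verified: both equal 7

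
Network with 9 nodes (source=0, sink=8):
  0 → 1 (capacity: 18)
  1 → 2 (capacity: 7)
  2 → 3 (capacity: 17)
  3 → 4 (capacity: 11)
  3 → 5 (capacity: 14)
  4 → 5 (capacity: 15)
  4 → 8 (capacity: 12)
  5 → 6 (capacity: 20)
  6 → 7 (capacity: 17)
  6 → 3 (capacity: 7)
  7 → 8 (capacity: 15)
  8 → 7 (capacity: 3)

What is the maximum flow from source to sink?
Maximum flow = 7

Max flow: 7

Flow assignment:
  0 → 1: 7/18
  1 → 2: 7/7
  2 → 3: 7/17
  3 → 4: 7/11
  4 → 8: 7/12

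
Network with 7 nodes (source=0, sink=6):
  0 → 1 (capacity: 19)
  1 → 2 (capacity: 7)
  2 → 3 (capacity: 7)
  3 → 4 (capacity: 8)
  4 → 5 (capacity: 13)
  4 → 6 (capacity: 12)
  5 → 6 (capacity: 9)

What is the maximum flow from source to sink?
Maximum flow = 7

Max flow: 7

Flow assignment:
  0 → 1: 7/19
  1 → 2: 7/7
  2 → 3: 7/7
  3 → 4: 7/8
  4 → 6: 7/12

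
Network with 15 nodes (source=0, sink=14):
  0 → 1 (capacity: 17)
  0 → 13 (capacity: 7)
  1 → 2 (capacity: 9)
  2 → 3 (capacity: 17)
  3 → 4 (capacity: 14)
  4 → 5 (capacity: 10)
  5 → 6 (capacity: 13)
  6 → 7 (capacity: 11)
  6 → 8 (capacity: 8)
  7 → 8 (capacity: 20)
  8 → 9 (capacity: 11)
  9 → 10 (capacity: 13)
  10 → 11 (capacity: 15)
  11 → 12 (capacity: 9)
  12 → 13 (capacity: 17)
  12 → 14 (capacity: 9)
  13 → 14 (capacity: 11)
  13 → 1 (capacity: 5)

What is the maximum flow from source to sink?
Maximum flow = 16

Max flow: 16

Flow assignment:
  0 → 1: 9/17
  0 → 13: 7/7
  1 → 2: 9/9
  2 → 3: 9/17
  3 → 4: 9/14
  4 → 5: 9/10
  5 → 6: 9/13
  6 → 7: 1/11
  6 → 8: 8/8
  7 → 8: 1/20
  8 → 9: 9/11
  9 → 10: 9/13
  10 → 11: 9/15
  11 → 12: 9/9
  12 → 14: 9/9
  13 → 14: 7/11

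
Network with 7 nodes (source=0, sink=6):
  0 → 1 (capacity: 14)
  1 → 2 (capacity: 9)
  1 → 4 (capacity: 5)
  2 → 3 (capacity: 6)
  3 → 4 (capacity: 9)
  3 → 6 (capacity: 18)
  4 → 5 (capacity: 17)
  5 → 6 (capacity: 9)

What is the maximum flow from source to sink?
Maximum flow = 11

Max flow: 11

Flow assignment:
  0 → 1: 11/14
  1 → 2: 6/9
  1 → 4: 5/5
  2 → 3: 6/6
  3 → 6: 6/18
  4 → 5: 5/17
  5 → 6: 5/9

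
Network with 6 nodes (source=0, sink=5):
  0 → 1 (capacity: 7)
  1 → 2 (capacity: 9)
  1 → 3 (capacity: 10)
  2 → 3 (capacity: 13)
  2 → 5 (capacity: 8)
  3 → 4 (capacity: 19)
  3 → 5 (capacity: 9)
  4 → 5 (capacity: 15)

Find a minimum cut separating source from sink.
Min cut value = 7, edges: (0,1)

Min cut value: 7
Partition: S = [0], T = [1, 2, 3, 4, 5]
Cut edges: (0,1)

By max-flow min-cut theorem, max flow = min cut = 7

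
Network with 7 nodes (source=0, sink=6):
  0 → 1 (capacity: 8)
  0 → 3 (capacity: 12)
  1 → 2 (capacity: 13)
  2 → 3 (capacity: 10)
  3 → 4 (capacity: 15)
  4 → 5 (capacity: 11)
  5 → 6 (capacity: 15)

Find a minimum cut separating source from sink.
Min cut value = 11, edges: (4,5)

Min cut value: 11
Partition: S = [0, 1, 2, 3, 4], T = [5, 6]
Cut edges: (4,5)

By max-flow min-cut theorem, max flow = min cut = 11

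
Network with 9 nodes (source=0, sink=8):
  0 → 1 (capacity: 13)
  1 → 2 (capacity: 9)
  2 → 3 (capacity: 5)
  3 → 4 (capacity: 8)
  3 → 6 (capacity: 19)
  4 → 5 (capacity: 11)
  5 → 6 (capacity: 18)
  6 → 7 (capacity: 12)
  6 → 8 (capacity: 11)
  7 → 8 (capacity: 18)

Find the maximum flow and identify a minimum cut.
Max flow = 5, Min cut edges: (2,3)

Maximum flow: 5
Minimum cut: (2,3)
Partition: S = [0, 1, 2], T = [3, 4, 5, 6, 7, 8]

Max-flow min-cut theorem verified: both equal 5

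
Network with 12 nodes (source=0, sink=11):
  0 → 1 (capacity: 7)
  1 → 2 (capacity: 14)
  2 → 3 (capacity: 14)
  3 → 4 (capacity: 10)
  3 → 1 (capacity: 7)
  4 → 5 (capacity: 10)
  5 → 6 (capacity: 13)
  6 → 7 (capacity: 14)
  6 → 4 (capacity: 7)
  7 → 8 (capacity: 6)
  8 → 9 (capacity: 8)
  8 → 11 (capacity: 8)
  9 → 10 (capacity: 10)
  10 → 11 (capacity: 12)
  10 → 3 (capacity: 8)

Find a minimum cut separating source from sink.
Min cut value = 6, edges: (7,8)

Min cut value: 6
Partition: S = [0, 1, 2, 3, 4, 5, 6, 7], T = [8, 9, 10, 11]
Cut edges: (7,8)

By max-flow min-cut theorem, max flow = min cut = 6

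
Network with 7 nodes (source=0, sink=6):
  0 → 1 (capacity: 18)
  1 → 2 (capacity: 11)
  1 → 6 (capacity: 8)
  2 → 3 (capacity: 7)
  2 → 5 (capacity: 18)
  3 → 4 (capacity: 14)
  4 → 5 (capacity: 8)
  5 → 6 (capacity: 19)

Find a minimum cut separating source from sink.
Min cut value = 18, edges: (0,1)

Min cut value: 18
Partition: S = [0], T = [1, 2, 3, 4, 5, 6]
Cut edges: (0,1)

By max-flow min-cut theorem, max flow = min cut = 18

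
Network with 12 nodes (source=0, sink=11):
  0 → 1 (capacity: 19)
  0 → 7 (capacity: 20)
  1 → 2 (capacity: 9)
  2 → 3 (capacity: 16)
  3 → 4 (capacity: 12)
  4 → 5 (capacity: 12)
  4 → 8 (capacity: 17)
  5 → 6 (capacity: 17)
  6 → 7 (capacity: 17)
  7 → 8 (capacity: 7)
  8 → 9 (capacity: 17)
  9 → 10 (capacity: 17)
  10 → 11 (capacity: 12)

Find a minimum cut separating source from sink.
Min cut value = 12, edges: (10,11)

Min cut value: 12
Partition: S = [0, 1, 2, 3, 4, 5, 6, 7, 8, 9, 10], T = [11]
Cut edges: (10,11)

By max-flow min-cut theorem, max flow = min cut = 12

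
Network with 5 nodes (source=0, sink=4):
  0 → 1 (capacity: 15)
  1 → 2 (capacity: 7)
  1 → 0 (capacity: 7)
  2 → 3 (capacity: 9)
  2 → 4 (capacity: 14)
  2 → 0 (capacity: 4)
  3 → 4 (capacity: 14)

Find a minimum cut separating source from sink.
Min cut value = 7, edges: (1,2)

Min cut value: 7
Partition: S = [0, 1], T = [2, 3, 4]
Cut edges: (1,2)

By max-flow min-cut theorem, max flow = min cut = 7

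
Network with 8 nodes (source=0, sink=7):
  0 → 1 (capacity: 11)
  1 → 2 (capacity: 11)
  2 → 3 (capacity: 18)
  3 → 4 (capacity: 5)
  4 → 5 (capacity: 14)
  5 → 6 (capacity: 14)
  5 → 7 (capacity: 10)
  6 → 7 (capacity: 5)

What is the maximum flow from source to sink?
Maximum flow = 5

Max flow: 5

Flow assignment:
  0 → 1: 5/11
  1 → 2: 5/11
  2 → 3: 5/18
  3 → 4: 5/5
  4 → 5: 5/14
  5 → 7: 5/10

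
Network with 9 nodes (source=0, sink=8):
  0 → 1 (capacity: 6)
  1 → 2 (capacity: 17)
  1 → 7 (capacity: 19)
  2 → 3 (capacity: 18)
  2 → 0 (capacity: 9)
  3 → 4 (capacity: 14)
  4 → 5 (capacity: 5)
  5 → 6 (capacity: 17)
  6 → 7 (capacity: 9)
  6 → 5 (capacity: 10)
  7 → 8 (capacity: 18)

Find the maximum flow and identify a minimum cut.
Max flow = 6, Min cut edges: (0,1)

Maximum flow: 6
Minimum cut: (0,1)
Partition: S = [0], T = [1, 2, 3, 4, 5, 6, 7, 8]

Max-flow min-cut theorem verified: both equal 6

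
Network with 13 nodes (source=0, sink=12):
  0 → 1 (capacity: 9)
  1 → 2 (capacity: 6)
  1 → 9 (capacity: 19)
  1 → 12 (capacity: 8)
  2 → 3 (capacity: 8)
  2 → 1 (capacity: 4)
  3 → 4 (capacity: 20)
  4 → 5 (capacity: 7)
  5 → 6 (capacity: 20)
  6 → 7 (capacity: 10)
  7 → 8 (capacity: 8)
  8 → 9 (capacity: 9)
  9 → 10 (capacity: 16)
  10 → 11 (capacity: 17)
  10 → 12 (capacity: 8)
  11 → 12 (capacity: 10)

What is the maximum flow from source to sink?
Maximum flow = 9

Max flow: 9

Flow assignment:
  0 → 1: 9/9
  1 → 9: 1/19
  1 → 12: 8/8
  9 → 10: 1/16
  10 → 12: 1/8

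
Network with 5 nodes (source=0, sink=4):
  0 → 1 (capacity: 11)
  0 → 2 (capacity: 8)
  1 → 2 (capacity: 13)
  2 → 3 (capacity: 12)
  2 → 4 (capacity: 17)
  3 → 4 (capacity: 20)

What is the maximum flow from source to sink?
Maximum flow = 19

Max flow: 19

Flow assignment:
  0 → 1: 11/11
  0 → 2: 8/8
  1 → 2: 11/13
  2 → 3: 2/12
  2 → 4: 17/17
  3 → 4: 2/20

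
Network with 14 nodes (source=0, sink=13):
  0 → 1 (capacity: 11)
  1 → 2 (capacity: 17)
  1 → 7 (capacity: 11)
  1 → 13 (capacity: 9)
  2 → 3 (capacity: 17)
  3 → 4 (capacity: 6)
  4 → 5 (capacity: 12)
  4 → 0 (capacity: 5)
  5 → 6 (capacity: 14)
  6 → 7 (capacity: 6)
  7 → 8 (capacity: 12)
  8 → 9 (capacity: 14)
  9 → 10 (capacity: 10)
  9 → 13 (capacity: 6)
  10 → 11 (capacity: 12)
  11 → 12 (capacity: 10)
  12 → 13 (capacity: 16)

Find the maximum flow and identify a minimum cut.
Max flow = 11, Min cut edges: (0,1)

Maximum flow: 11
Minimum cut: (0,1)
Partition: S = [0], T = [1, 2, 3, 4, 5, 6, 7, 8, 9, 10, 11, 12, 13]

Max-flow min-cut theorem verified: both equal 11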